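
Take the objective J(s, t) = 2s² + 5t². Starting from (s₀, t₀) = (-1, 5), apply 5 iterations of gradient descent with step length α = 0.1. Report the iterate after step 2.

(-0.36, 0)

∇J = (4s, 10t)
(s₁, t₁) = (-1, 5) − 0.1·(-4, 50) = (-0.6, 0)
(s₂, t₂) = (-0.6, 0) − 0.1·(-2.4, 0) = (-0.36, 0)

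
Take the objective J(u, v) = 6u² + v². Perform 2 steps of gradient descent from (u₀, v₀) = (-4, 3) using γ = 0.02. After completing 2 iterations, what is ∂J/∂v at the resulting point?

∇J = (12u, 2v)
(u₁, v₁) = (-4, 3) − 0.02·(-48, 6) = (-3.04, 2.88)
(u₂, v₂) = (-3.04, 2.88) − 0.02·(-36.48, 5.76) = (-2.3104, 2.7648)
∂J/∂v at (-2.3104, 2.7648) = 5.5296

5.5296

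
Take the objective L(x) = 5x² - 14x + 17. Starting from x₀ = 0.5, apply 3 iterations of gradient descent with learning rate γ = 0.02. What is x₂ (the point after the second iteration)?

L′(x) = 10x - 14
x₁ = 0.5 − 0.02·(-9) = 0.68
x₂ = 0.68 − 0.02·(-7.2) = 0.824

0.824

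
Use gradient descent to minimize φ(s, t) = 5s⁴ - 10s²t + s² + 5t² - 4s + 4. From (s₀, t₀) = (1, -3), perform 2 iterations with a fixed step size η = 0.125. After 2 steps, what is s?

∇φ = (20s³ - 20st + 2s - 4, -10s² + 10t)
(s₁, t₁) = (1, -3) − 0.125·(78, -40) = (-8.75, 2)
(s₂, t₂) = (-8.75, 2) − 0.125·(-13069.9375, -745.625) = (1624.9921875, 95.203125)
s = 1624.9921875

1624.9921875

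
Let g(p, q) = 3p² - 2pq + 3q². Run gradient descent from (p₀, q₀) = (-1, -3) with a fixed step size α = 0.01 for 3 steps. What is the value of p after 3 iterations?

∇g = (6p - 2q, -2p + 6q)
(p₁, q₁) = (-1, -3) − 0.01·(0, -16) = (-1, -2.84)
(p₂, q₂) = (-1, -2.84) − 0.01·(-0.32, -15.04) = (-0.9968, -2.6896)
(p₃, q₃) = (-0.9968, -2.6896) − 0.01·(-0.6016, -14.144) = (-0.990784, -2.54816)
p = -0.990784

-0.990784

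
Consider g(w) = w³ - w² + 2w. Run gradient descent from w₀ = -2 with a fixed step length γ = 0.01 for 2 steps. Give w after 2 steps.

-2.386172

g′(w) = 3w² - 2w + 2
w₁ = -2 − 0.01·18 = -2.18
w₂ = -2.18 − 0.01·20.6172 = -2.386172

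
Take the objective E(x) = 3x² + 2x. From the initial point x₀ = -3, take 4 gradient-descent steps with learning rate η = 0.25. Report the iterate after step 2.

-1

E′(x) = 6x + 2
x₁ = -3 − 0.25·(-16) = 1
x₂ = 1 − 0.25·8 = -1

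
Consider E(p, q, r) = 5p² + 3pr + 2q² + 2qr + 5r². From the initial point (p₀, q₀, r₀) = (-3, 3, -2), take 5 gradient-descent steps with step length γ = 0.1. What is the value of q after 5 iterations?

0.39016

∇E = (10p + 3r, 4q + 2r, 3p + 2q + 10r)
Step 1: at (-3, 3, -2), ∇E = (-36, 8, -23) → (-3, 3, -2) − 0.1·(-36, 8, -23) = (0.6, 2.2, 0.3)
Step 2: at (0.6, 2.2, 0.3), ∇E = (6.9, 9.4, 9.2) → (0.6, 2.2, 0.3) − 0.1·(6.9, 9.4, 9.2) = (-0.09, 1.26, -0.62)
Step 3: at (-0.09, 1.26, -0.62), ∇E = (-2.76, 3.8, -3.95) → (-0.09, 1.26, -0.62) − 0.1·(-2.76, 3.8, -3.95) = (0.186, 0.88, -0.225)
Step 4: at (0.186, 0.88, -0.225), ∇E = (1.185, 3.07, 0.068) → (0.186, 0.88, -0.225) − 0.1·(1.185, 3.07, 0.068) = (0.0675, 0.573, -0.2318)
Step 5: at (0.0675, 0.573, -0.2318), ∇E = (-0.0204, 1.8284, -0.9695) → (0.0675, 0.573, -0.2318) − 0.1·(-0.0204, 1.8284, -0.9695) = (0.06954, 0.39016, -0.13485)
q = 0.39016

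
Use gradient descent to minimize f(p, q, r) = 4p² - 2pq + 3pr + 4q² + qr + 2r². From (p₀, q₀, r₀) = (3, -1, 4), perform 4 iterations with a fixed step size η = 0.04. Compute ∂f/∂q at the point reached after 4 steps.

-0.29837824

∇f = (8p - 2q + 3r, -2p + 8q + r, 3p + q + 4r)
(p₁, q₁, r₁) = (3, -1, 4) − 0.04·(38, -10, 24) = (1.48, -0.6, 3.04)
(p₂, q₂, r₂) = (1.48, -0.6, 3.04) − 0.04·(22.16, -4.72, 16) = (0.5936, -0.4112, 2.4)
(p₃, q₃, r₃) = (0.5936, -0.4112, 2.4) − 0.04·(12.7712, -2.0768, 10.9696) = (0.082752, -0.328128, 1.961216)
(p₄, q₄, r₄) = (0.082752, -0.328128, 1.961216) − 0.04·(7.20192, -0.829312, 7.764992) = (-0.2053248, -0.29495552, 1.65061632)
∂f/∂q at (-0.2053248, -0.29495552, 1.65061632) = -0.29837824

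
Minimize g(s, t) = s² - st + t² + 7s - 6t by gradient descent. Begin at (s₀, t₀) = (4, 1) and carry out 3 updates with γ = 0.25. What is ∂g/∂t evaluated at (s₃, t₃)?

∇g = (2s - t + 7, -s + 2t - 6)
Step 1: at (4, 1), ∇g = (14, -8) → (4, 1) − 0.25·(14, -8) = (0.5, 3)
Step 2: at (0.5, 3), ∇g = (5, -0.5) → (0.5, 3) − 0.25·(5, -0.5) = (-0.75, 3.125)
Step 3: at (-0.75, 3.125), ∇g = (2.375, 1) → (-0.75, 3.125) − 0.25·(2.375, 1) = (-1.34375, 2.875)
∂g/∂t at (-1.34375, 2.875) = 1.09375

1.09375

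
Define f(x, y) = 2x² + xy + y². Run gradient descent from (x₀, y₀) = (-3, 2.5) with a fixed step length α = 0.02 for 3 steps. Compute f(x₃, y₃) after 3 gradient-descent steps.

∇f = (4x + y, x + 2y)
Step 1: at (-3, 2.5), ∇f = (-9.5, 2) → (-3, 2.5) − 0.02·(-9.5, 2) = (-2.81, 2.46)
Step 2: at (-2.81, 2.46), ∇f = (-8.78, 2.11) → (-2.81, 2.46) − 0.02·(-8.78, 2.11) = (-2.6344, 2.4178)
Step 3: at (-2.6344, 2.4178), ∇f = (-8.1198, 2.2012) → (-2.6344, 2.4178) − 0.02·(-8.1198, 2.2012) = (-2.472004, 2.373776)
f(-2.472004, 2.373776) = 11.988436283104

11.988436283104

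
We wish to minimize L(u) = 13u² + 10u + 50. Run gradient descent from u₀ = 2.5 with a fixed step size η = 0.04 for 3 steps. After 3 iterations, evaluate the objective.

48.07692352

L′(u) = 26u + 10
u₁ = 2.5 − 0.04·75 = -0.5
u₂ = -0.5 − 0.04·(-3) = -0.38
u₃ = -0.38 − 0.04·0.12 = -0.3848
L(-0.3848) = 48.07692352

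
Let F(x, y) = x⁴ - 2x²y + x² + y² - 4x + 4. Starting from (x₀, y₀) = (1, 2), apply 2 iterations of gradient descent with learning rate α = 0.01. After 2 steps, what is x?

1.11511136

∇F = (4x³ - 4xy + 2x - 4, -2x² + 2y)
(x₁, y₁) = (1, 2) − 0.01·(-6, 2) = (1.06, 1.98)
(x₂, y₂) = (1.06, 1.98) − 0.01·(-5.511136, 1.7128) = (1.11511136, 1.962872)
x = 1.11511136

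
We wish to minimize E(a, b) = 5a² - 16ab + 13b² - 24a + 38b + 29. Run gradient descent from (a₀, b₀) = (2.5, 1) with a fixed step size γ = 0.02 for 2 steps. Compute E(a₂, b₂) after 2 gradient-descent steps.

∇E = (10a - 16b - 24, -16a + 26b + 38)
Step 1: at (2.5, 1), ∇E = (-15, 24) → (2.5, 1) − 0.02·(-15, 24) = (2.8, 0.52)
Step 2: at (2.8, 0.52), ∇E = (-4.32, 6.72) → (2.8, 0.52) − 0.02·(-4.32, 6.72) = (2.8864, 0.3856)
E(2.8864, 0.3856) = 0.16072704

0.16072704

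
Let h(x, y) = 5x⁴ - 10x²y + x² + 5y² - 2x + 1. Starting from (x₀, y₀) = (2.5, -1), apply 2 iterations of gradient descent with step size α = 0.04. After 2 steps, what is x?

1394.7953024

∇h = (20x³ - 20xy + 2x - 2, -10x² + 10y)
(x₁, y₁) = (2.5, -1) − 0.04·(365.5, -72.5) = (-12.12, 1.9)
(x₂, y₂) = (-12.12, 1.9) − 0.04·(-35172.88256, -1449.944) = (1394.7953024, 59.89776)
x = 1394.7953024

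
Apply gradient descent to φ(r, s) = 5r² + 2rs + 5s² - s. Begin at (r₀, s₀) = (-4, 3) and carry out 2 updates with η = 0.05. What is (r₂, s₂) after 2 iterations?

∇φ = (10r + 2s, 2r + 10s - 1)
(r₁, s₁) = (-4, 3) − 0.05·(-34, 21) = (-2.3, 1.95)
(r₂, s₂) = (-2.3, 1.95) − 0.05·(-19.1, 13.9) = (-1.345, 1.255)

(-1.345, 1.255)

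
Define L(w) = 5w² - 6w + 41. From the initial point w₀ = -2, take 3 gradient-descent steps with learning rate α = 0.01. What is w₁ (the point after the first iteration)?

L′(w) = 10w - 6
w₁ = -2 − 0.01·(-26) = -1.74

-1.74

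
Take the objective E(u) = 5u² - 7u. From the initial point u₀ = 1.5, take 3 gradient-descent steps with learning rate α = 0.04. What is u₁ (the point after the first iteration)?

1.18

E′(u) = 10u - 7
Step 1: E′(1.5) = 8; u₁ = 1.5 − 0.04·8 = 1.18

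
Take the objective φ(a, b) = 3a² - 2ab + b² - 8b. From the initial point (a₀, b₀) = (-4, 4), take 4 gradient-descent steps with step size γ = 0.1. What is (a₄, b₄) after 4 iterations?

∇φ = (6a - 2b, -2a + 2b - 8)
(a₁, b₁) = (-4, 4) − 0.1·(-32, 8) = (-0.8, 3.2)
(a₂, b₂) = (-0.8, 3.2) − 0.1·(-11.2, 0) = (0.32, 3.2)
(a₃, b₃) = (0.32, 3.2) − 0.1·(-4.48, -2.24) = (0.768, 3.424)
(a₄, b₄) = (0.768, 3.424) − 0.1·(-2.24, -2.688) = (0.992, 3.6928)

(0.992, 3.6928)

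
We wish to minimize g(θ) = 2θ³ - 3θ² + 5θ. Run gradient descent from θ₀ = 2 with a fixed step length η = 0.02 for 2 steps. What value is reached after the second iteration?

1.428528

g′(θ) = 6θ² - 6θ + 5
Step 1: g′(2) = 17; θ₁ = 2 − 0.02·17 = 1.66
Step 2: g′(1.66) = 11.5736; θ₂ = 1.66 − 0.02·11.5736 = 1.428528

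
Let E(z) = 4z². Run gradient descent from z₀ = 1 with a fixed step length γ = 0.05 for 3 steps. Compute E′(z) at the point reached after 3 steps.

E′(z) = 8z
z₁ = 1 − 0.05·8 = 0.6
z₂ = 0.6 − 0.05·4.8 = 0.36
z₃ = 0.36 − 0.05·2.88 = 0.216
E′(z) at (0.216) = 1.728

1.728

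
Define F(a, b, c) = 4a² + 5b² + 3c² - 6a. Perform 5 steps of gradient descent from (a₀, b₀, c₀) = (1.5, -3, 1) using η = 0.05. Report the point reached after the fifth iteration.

(0.80832, -0.09375, 0.16807)

∇F = (8a - 6, 10b, 6c)
Step 1: at (1.5, -3, 1), ∇F = (6, -30, 6) → (1.5, -3, 1) − 0.05·(6, -30, 6) = (1.2, -1.5, 0.7)
Step 2: at (1.2, -1.5, 0.7), ∇F = (3.6, -15, 4.2) → (1.2, -1.5, 0.7) − 0.05·(3.6, -15, 4.2) = (1.02, -0.75, 0.49)
Step 3: at (1.02, -0.75, 0.49), ∇F = (2.16, -7.5, 2.94) → (1.02, -0.75, 0.49) − 0.05·(2.16, -7.5, 2.94) = (0.912, -0.375, 0.343)
Step 4: at (0.912, -0.375, 0.343), ∇F = (1.296, -3.75, 2.058) → (0.912, -0.375, 0.343) − 0.05·(1.296, -3.75, 2.058) = (0.8472, -0.1875, 0.2401)
Step 5: at (0.8472, -0.1875, 0.2401), ∇F = (0.7776, -1.875, 1.4406) → (0.8472, -0.1875, 0.2401) − 0.05·(0.7776, -1.875, 1.4406) = (0.80832, -0.09375, 0.16807)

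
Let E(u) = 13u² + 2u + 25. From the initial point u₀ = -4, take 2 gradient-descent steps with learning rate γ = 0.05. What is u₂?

-0.43

E′(u) = 26u + 2
Step 1: E′(-4) = -102; u₁ = -4 − 0.05·(-102) = 1.1
Step 2: E′(1.1) = 30.6; u₂ = 1.1 − 0.05·30.6 = -0.43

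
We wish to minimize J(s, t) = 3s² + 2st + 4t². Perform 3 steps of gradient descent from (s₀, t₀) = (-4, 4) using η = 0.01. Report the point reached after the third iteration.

(-3.534432, 3.326816)

∇J = (6s + 2t, 2s + 8t)
Step 1: at (-4, 4), ∇J = (-16, 24) → (-4, 4) − 0.01·(-16, 24) = (-3.84, 3.76)
Step 2: at (-3.84, 3.76), ∇J = (-15.52, 22.4) → (-3.84, 3.76) − 0.01·(-15.52, 22.4) = (-3.6848, 3.536)
Step 3: at (-3.6848, 3.536), ∇J = (-15.0368, 20.9184) → (-3.6848, 3.536) − 0.01·(-15.0368, 20.9184) = (-3.534432, 3.326816)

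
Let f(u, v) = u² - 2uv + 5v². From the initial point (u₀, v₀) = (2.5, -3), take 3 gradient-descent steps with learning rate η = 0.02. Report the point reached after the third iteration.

(1.942976, -1.315168)

∇f = (2u - 2v, -2u + 10v)
(u₁, v₁) = (2.5, -3) − 0.02·(11, -35) = (2.28, -2.3)
(u₂, v₂) = (2.28, -2.3) − 0.02·(9.16, -27.56) = (2.0968, -1.7488)
(u₃, v₃) = (2.0968, -1.7488) − 0.02·(7.6912, -21.6816) = (1.942976, -1.315168)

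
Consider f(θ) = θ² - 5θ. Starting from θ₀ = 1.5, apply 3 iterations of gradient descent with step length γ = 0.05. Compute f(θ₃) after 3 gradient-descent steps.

f′(θ) = 2θ - 5
Step 1: f′(1.5) = -2; θ₁ = 1.5 − 0.05·(-2) = 1.6
Step 2: f′(1.6) = -1.8; θ₂ = 1.6 − 0.05·(-1.8) = 1.69
Step 3: f′(1.69) = -1.62; θ₃ = 1.69 − 0.05·(-1.62) = 1.771
f(1.771) = -5.718559

-5.718559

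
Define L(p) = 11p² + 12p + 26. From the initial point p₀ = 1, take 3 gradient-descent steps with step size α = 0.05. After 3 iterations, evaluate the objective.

L′(p) = 22p + 12
p₁ = 1 − 0.05·34 = -0.7
p₂ = -0.7 − 0.05·(-3.4) = -0.53
p₃ = -0.53 − 0.05·0.34 = -0.547
L(-0.547) = 22.727299

22.727299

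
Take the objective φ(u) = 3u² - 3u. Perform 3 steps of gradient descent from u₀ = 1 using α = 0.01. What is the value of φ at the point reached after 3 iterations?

φ′(u) = 6u - 3
Step 1: φ′(1) = 3; u₁ = 1 − 0.01·3 = 0.97
Step 2: φ′(0.97) = 2.82; u₂ = 0.97 − 0.01·2.82 = 0.9418
Step 3: φ′(0.9418) = 2.6508; u₃ = 0.9418 − 0.01·2.6508 = 0.915292
φ(0.915292) = -0.232597664208

-0.232597664208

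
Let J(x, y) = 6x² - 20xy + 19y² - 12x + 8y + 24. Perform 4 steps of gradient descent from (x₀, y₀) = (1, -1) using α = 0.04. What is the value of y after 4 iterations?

∇J = (12x - 20y - 12, -20x + 38y + 8)
(x₁, y₁) = (1, -1) − 0.04·(20, -50) = (0.2, 1)
(x₂, y₂) = (0.2, 1) − 0.04·(-29.6, 42) = (1.384, -0.68)
(x₃, y₃) = (1.384, -0.68) − 0.04·(18.208, -45.52) = (0.65568, 1.1408)
(x₄, y₄) = (0.65568, 1.1408) − 0.04·(-26.94784, 38.2368) = (1.7335936, -0.388672)
y = -0.388672

-0.388672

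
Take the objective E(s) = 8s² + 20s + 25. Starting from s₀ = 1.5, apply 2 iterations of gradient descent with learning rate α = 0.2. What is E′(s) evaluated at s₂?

212.96

E′(s) = 16s + 20
s₁ = 1.5 − 0.2·44 = -7.3
s₂ = -7.3 − 0.2·(-96.8) = 12.06
E′(s) at (12.06) = 212.96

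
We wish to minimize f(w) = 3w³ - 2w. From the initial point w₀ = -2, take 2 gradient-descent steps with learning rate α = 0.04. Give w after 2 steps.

-7.344256

f′(w) = 9w² - 2
w₁ = -2 − 0.04·34 = -3.36
w₂ = -3.36 − 0.04·99.6064 = -7.344256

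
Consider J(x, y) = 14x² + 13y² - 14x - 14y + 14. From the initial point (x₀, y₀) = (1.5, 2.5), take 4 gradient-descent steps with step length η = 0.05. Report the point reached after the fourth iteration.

∇J = (28x - 14, 26y - 14)
(x₁, y₁) = (1.5, 2.5) − 0.05·(28, 51) = (0.1, -0.05)
(x₂, y₂) = (0.1, -0.05) − 0.05·(-11.2, -15.3) = (0.66, 0.715)
(x₃, y₃) = (0.66, 0.715) − 0.05·(4.48, 4.59) = (0.436, 0.4855)
(x₄, y₄) = (0.436, 0.4855) − 0.05·(-1.792, -1.377) = (0.5256, 0.55435)

(0.5256, 0.55435)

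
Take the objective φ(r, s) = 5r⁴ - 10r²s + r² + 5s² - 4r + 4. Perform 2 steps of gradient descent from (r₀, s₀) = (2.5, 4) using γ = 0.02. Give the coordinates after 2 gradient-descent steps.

∇φ = (20r³ - 20rs + 2r - 4, -10r² + 10s)
(r₁, s₁) = (2.5, 4) − 0.02·(113.5, -22.5) = (0.23, 4.45)
(r₂, s₂) = (0.23, 4.45) − 0.02·(-23.76666, 43.971) = (0.7053332, 3.57058)

(0.7053332, 3.57058)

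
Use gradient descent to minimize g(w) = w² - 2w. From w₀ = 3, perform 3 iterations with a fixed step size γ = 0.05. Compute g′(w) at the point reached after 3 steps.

g′(w) = 2w - 2
Step 1: g′(3) = 4; w₁ = 3 − 0.05·4 = 2.8
Step 2: g′(2.8) = 3.6; w₂ = 2.8 − 0.05·3.6 = 2.62
Step 3: g′(2.62) = 3.24; w₃ = 2.62 − 0.05·3.24 = 2.458
g′(w) at (2.458) = 2.916

2.916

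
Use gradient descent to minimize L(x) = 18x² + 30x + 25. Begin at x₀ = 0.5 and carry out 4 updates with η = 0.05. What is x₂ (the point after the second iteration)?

L′(x) = 36x + 30
x₁ = 0.5 − 0.05·48 = -1.9
x₂ = -1.9 − 0.05·(-38.4) = 0.02

0.02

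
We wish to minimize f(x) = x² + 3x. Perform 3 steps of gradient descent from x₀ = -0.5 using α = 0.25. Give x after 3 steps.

f′(x) = 2x + 3
Step 1: f′(-0.5) = 2; x₁ = -0.5 − 0.25·2 = -1
Step 2: f′(-1) = 1; x₂ = -1 − 0.25·1 = -1.25
Step 3: f′(-1.25) = 0.5; x₃ = -1.25 − 0.25·0.5 = -1.375

-1.375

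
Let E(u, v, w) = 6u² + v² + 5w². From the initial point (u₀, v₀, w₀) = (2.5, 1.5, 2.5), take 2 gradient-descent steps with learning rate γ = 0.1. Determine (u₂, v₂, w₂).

(0.1, 0.96, 0)

∇E = (12u, 2v, 10w)
Step 1: at (2.5, 1.5, 2.5), ∇E = (30, 3, 25) → (2.5, 1.5, 2.5) − 0.1·(30, 3, 25) = (-0.5, 1.2, 0)
Step 2: at (-0.5, 1.2, 0), ∇E = (-6, 2.4, 0) → (-0.5, 1.2, 0) − 0.1·(-6, 2.4, 0) = (0.1, 0.96, 0)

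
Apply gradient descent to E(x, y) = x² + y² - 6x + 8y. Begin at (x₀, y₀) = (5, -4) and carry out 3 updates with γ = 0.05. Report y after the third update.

∇E = (2x - 6, 2y + 8)
Step 1: at (5, -4), ∇E = (4, 0) → (5, -4) − 0.05·(4, 0) = (4.8, -4)
Step 2: at (4.8, -4), ∇E = (3.6, 0) → (4.8, -4) − 0.05·(3.6, 0) = (4.62, -4)
Step 3: at (4.62, -4), ∇E = (3.24, 0) → (4.62, -4) − 0.05·(3.24, 0) = (4.458, -4)
y = -4

-4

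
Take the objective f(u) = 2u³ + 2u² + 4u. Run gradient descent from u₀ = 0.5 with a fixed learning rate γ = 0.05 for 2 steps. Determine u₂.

f′(u) = 6u² + 4u + 4
Step 1: f′(0.5) = 7.5; u₁ = 0.5 − 0.05·7.5 = 0.125
Step 2: f′(0.125) = 4.59375; u₂ = 0.125 − 0.05·4.59375 = -0.1046875

-0.1046875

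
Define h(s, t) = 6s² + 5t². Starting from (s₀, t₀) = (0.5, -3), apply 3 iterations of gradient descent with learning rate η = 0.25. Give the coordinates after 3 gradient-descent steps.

(-4, 10.125)

∇h = (12s, 10t)
(s₁, t₁) = (0.5, -3) − 0.25·(6, -30) = (-1, 4.5)
(s₂, t₂) = (-1, 4.5) − 0.25·(-12, 45) = (2, -6.75)
(s₃, t₃) = (2, -6.75) − 0.25·(24, -67.5) = (-4, 10.125)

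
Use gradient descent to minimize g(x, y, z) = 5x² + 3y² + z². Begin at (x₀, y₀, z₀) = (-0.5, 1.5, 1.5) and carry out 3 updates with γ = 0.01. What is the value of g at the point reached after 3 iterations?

∇g = (10x, 6y, 2z)
Step 1: at (-0.5, 1.5, 1.5), ∇g = (-5, 9, 3) → (-0.5, 1.5, 1.5) − 0.01·(-5, 9, 3) = (-0.45, 1.41, 1.47)
Step 2: at (-0.45, 1.41, 1.47), ∇g = (-4.5, 8.46, 2.94) → (-0.45, 1.41, 1.47) − 0.01·(-4.5, 8.46, 2.94) = (-0.405, 1.3254, 1.4406)
Step 3: at (-0.405, 1.3254, 1.4406), ∇g = (-4.05, 7.9524, 2.8812) → (-0.405, 1.3254, 1.4406) − 0.01·(-4.05, 7.9524, 2.8812) = (-0.3645, 1.245876, 1.411788)
g(-0.3645, 1.245876, 1.411788) = 7.314067629072

7.314067629072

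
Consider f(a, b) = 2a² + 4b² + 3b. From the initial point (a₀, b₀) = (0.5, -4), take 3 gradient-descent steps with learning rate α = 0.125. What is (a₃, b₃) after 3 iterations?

(0.0625, -0.375)

∇f = (4a, 8b + 3)
Step 1: at (0.5, -4), ∇f = (2, -29) → (0.5, -4) − 0.125·(2, -29) = (0.25, -0.375)
Step 2: at (0.25, -0.375), ∇f = (1, 0) → (0.25, -0.375) − 0.125·(1, 0) = (0.125, -0.375)
Step 3: at (0.125, -0.375), ∇f = (0.5, 0) → (0.125, -0.375) − 0.125·(0.5, 0) = (0.0625, -0.375)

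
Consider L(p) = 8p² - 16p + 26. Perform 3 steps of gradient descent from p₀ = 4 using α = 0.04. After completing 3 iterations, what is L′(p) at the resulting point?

L′(p) = 16p - 16
Step 1: L′(4) = 48; p₁ = 4 − 0.04·48 = 2.08
Step 2: L′(2.08) = 17.28; p₂ = 2.08 − 0.04·17.28 = 1.3888
Step 3: L′(1.3888) = 6.2208; p₃ = 1.3888 − 0.04·6.2208 = 1.139968
L′(p) at (1.139968) = 2.239488

2.239488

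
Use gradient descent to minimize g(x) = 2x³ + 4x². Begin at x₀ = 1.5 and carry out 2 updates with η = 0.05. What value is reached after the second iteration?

0.1198125

g′(x) = 6x² + 8x
Step 1: g′(1.5) = 25.5; x₁ = 1.5 − 0.05·25.5 = 0.225
Step 2: g′(0.225) = 2.10375; x₂ = 0.225 − 0.05·2.10375 = 0.1198125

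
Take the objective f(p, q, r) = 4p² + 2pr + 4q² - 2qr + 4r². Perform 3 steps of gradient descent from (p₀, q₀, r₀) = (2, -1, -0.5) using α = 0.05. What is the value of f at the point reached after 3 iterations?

∇f = (8p + 2r, 8q - 2r, 2p - 2q + 8r)
(p₁, q₁, r₁) = (2, -1, -0.5) − 0.05·(15, -7, 2) = (1.25, -0.65, -0.6)
(p₂, q₂, r₂) = (1.25, -0.65, -0.6) − 0.05·(8.8, -4, -1) = (0.81, -0.45, -0.55)
(p₃, q₃, r₃) = (0.81, -0.45, -0.55) − 0.05·(5.38, -2.5, -1.88) = (0.541, -0.325, -0.456)
f(0.541, -0.325, -0.456) = 1.635176

1.635176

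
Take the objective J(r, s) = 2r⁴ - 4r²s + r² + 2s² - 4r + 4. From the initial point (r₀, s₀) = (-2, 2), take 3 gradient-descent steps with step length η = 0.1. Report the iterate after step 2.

(0.08, 3.28)

∇J = (8r³ - 8rs + 2r - 4, -4r² + 4s)
Step 1: at (-2, 2), ∇J = (-40, -8) → (-2, 2) − 0.1·(-40, -8) = (2, 2.8)
Step 2: at (2, 2.8), ∇J = (19.2, -4.8) → (2, 2.8) − 0.1·(19.2, -4.8) = (0.08, 3.28)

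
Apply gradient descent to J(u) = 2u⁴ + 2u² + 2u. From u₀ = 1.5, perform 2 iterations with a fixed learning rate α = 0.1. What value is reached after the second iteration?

J′(u) = 8u³ + 4u + 2
u₁ = 1.5 − 0.1·35 = -2
u₂ = -2 − 0.1·(-70) = 5

5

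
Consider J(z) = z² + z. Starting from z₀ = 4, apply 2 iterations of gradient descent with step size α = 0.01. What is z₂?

J′(z) = 2z + 1
Step 1: J′(4) = 9; z₁ = 4 − 0.01·9 = 3.91
Step 2: J′(3.91) = 8.82; z₂ = 3.91 − 0.01·8.82 = 3.8218

3.8218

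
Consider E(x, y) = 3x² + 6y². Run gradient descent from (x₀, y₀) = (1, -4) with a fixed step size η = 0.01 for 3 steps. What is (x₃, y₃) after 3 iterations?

(0.830584, -2.725888)

∇E = (6x, 12y)
Step 1: at (1, -4), ∇E = (6, -48) → (1, -4) − 0.01·(6, -48) = (0.94, -3.52)
Step 2: at (0.94, -3.52), ∇E = (5.64, -42.24) → (0.94, -3.52) − 0.01·(5.64, -42.24) = (0.8836, -3.0976)
Step 3: at (0.8836, -3.0976), ∇E = (5.3016, -37.1712) → (0.8836, -3.0976) − 0.01·(5.3016, -37.1712) = (0.830584, -2.725888)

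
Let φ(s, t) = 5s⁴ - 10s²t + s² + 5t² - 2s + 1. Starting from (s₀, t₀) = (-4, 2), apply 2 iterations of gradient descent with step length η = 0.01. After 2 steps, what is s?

-65.6654

∇φ = (20s³ - 20st + 2s - 2, -10s² + 10t)
(s₁, t₁) = (-4, 2) − 0.01·(-1130, -140) = (7.3, 3.4)
(s₂, t₂) = (7.3, 3.4) − 0.01·(7296.54, -498.9) = (-65.6654, 8.389)
s = -65.6654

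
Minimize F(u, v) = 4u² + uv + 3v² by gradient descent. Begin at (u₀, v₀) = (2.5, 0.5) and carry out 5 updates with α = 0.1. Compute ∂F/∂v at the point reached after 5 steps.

-0.041985

∇F = (8u + v, u + 6v)
(u₁, v₁) = (2.5, 0.5) − 0.1·(20.5, 5.5) = (0.45, -0.05)
(u₂, v₂) = (0.45, -0.05) − 0.1·(3.55, 0.15) = (0.095, -0.065)
(u₃, v₃) = (0.095, -0.065) − 0.1·(0.695, -0.295) = (0.0255, -0.0355)
(u₄, v₄) = (0.0255, -0.0355) − 0.1·(0.1685, -0.1875) = (0.00865, -0.01675)
(u₅, v₅) = (0.00865, -0.01675) − 0.1·(0.05245, -0.09185) = (0.003405, -0.007565)
∂F/∂v at (0.003405, -0.007565) = -0.041985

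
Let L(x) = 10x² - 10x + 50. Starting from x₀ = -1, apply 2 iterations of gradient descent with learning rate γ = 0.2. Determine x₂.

L′(x) = 20x - 10
x₁ = -1 − 0.2·(-30) = 5
x₂ = 5 − 0.2·90 = -13

-13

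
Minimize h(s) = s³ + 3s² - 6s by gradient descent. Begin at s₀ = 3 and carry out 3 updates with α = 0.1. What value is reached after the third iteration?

0.5987973

h′(s) = 3s² + 6s - 6
s₁ = 3 − 0.1·39 = -0.9
s₂ = -0.9 − 0.1·(-8.97) = -0.003
s₃ = -0.003 − 0.1·(-6.017973) = 0.5987973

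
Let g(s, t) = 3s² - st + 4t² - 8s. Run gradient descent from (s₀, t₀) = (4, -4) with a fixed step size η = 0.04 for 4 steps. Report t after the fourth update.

-0.58292224

∇g = (6s - t - 8, -s + 8t)
(s₁, t₁) = (4, -4) − 0.04·(20, -36) = (3.2, -2.56)
(s₂, t₂) = (3.2, -2.56) − 0.04·(13.76, -23.68) = (2.6496, -1.6128)
(s₃, t₃) = (2.6496, -1.6128) − 0.04·(9.5104, -15.552) = (2.269184, -0.99072)
(s₄, t₄) = (2.269184, -0.99072) − 0.04·(6.605824, -10.194944) = (2.00495104, -0.58292224)
t = -0.58292224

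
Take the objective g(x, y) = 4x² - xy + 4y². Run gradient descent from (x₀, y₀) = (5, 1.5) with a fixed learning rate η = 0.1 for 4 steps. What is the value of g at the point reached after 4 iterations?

∇g = (8x - y, -x + 8y)
(x₁, y₁) = (5, 1.5) − 0.1·(38.5, 7) = (1.15, 0.8)
(x₂, y₂) = (1.15, 0.8) − 0.1·(8.4, 5.25) = (0.31, 0.275)
(x₃, y₃) = (0.31, 0.275) − 0.1·(2.205, 1.89) = (0.0895, 0.086)
(x₄, y₄) = (0.0895, 0.086) − 0.1·(0.63, 0.5985) = (0.0265, 0.02615)
g(0.0265, 0.02615) = 0.004851315

0.004851315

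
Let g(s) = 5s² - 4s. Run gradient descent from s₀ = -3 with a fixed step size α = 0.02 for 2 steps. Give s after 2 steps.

g′(s) = 10s - 4
s₁ = -3 − 0.02·(-34) = -2.32
s₂ = -2.32 − 0.02·(-27.2) = -1.776

-1.776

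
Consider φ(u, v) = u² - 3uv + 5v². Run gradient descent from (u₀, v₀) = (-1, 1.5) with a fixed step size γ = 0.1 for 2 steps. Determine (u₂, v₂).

(-0.37, -0.105)

∇φ = (2u - 3v, -3u + 10v)
Step 1: at (-1, 1.5), ∇φ = (-6.5, 18) → (-1, 1.5) − 0.1·(-6.5, 18) = (-0.35, -0.3)
Step 2: at (-0.35, -0.3), ∇φ = (0.2, -1.95) → (-0.35, -0.3) − 0.1·(0.2, -1.95) = (-0.37, -0.105)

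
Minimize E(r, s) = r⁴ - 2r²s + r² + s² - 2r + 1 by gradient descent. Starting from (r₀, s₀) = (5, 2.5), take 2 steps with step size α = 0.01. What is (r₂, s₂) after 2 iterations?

(0.47819648, 2.894528)

∇E = (4r³ - 4rs + 2r - 2, -2r² + 2s)
(r₁, s₁) = (5, 2.5) − 0.01·(458, -45) = (0.42, 2.95)
(r₂, s₂) = (0.42, 2.95) − 0.01·(-5.819648, 5.5472) = (0.47819648, 2.894528)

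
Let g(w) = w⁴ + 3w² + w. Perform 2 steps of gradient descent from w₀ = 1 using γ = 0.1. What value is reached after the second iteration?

-0.1396

g′(w) = 4w³ + 6w + 1
w₁ = 1 − 0.1·11 = -0.1
w₂ = -0.1 − 0.1·0.396 = -0.1396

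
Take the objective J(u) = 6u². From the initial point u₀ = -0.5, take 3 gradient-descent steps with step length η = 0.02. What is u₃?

-0.219488

J′(u) = 12u
Step 1: J′(-0.5) = -6; u₁ = -0.5 − 0.02·(-6) = -0.38
Step 2: J′(-0.38) = -4.56; u₂ = -0.38 − 0.02·(-4.56) = -0.2888
Step 3: J′(-0.2888) = -3.4656; u₃ = -0.2888 − 0.02·(-3.4656) = -0.219488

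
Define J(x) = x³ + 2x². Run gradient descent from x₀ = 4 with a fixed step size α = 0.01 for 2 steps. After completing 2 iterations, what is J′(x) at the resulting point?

J′(x) = 3x² + 4x
Step 1: J′(4) = 64; x₁ = 4 − 0.01·64 = 3.36
Step 2: J′(3.36) = 47.3088; x₂ = 3.36 − 0.01·47.3088 = 2.886912
J′(x) at (2.886912) = 36.550430687232

36.550430687232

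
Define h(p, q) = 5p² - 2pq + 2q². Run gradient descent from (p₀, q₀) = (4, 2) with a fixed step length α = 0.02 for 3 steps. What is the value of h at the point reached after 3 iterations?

∇h = (10p - 2q, -2p + 4q)
(p₁, q₁) = (4, 2) − 0.02·(36, 0) = (3.28, 2)
(p₂, q₂) = (3.28, 2) − 0.02·(28.8, 1.44) = (2.704, 1.9712)
(p₃, q₃) = (2.704, 1.9712) − 0.02·(23.0976, 2.4768) = (2.242048, 1.921664)
h(2.242048, 1.921664) = 23.902555373568

23.902555373568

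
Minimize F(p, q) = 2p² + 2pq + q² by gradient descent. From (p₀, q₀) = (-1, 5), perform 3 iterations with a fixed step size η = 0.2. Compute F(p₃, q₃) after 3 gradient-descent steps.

∇F = (4p + 2q, 2p + 2q)
Step 1: at (-1, 5), ∇F = (6, 8) → (-1, 5) − 0.2·(6, 8) = (-2.2, 3.4)
Step 2: at (-2.2, 3.4), ∇F = (-2, 2.4) → (-2.2, 3.4) − 0.2·(-2, 2.4) = (-1.8, 2.92)
Step 3: at (-1.8, 2.92), ∇F = (-1.36, 2.24) → (-1.8, 2.92) − 0.2·(-1.36, 2.24) = (-1.528, 2.472)
F(-1.528, 2.472) = 3.22592

3.22592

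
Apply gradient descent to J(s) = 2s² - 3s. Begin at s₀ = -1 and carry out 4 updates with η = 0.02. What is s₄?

J′(s) = 4s - 3
Step 1: J′(-1) = -7; s₁ = -1 − 0.02·(-7) = -0.86
Step 2: J′(-0.86) = -6.44; s₂ = -0.86 − 0.02·(-6.44) = -0.7312
Step 3: J′(-0.7312) = -5.9248; s₃ = -0.7312 − 0.02·(-5.9248) = -0.612704
Step 4: J′(-0.612704) = -5.450816; s₄ = -0.612704 − 0.02·(-5.450816) = -0.50368768

-0.50368768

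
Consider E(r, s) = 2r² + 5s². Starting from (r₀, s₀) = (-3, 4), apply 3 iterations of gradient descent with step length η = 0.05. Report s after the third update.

∇E = (4r, 10s)
Step 1: at (-3, 4), ∇E = (-12, 40) → (-3, 4) − 0.05·(-12, 40) = (-2.4, 2)
Step 2: at (-2.4, 2), ∇E = (-9.6, 20) → (-2.4, 2) − 0.05·(-9.6, 20) = (-1.92, 1)
Step 3: at (-1.92, 1), ∇E = (-7.68, 10) → (-1.92, 1) − 0.05·(-7.68, 10) = (-1.536, 0.5)
s = 0.5

0.5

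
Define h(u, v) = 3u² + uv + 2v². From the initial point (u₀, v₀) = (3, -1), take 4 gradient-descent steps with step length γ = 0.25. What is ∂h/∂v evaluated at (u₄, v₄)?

∇h = (6u + v, u + 4v)
(u₁, v₁) = (3, -1) − 0.25·(17, -1) = (-1.25, -0.75)
(u₂, v₂) = (-1.25, -0.75) − 0.25·(-8.25, -4.25) = (0.8125, 0.3125)
(u₃, v₃) = (0.8125, 0.3125) − 0.25·(5.1875, 2.0625) = (-0.484375, -0.203125)
(u₄, v₄) = (-0.484375, -0.203125) − 0.25·(-3.109375, -1.296875) = (0.29296875, 0.12109375)
∂h/∂v at (0.29296875, 0.12109375) = 0.77734375

0.77734375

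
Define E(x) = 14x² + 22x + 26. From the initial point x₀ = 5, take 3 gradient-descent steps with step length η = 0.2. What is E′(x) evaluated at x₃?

E′(x) = 28x + 22
Step 1: E′(5) = 162; x₁ = 5 − 0.2·162 = -27.4
Step 2: E′(-27.4) = -745.2; x₂ = -27.4 − 0.2·(-745.2) = 121.64
Step 3: E′(121.64) = 3427.92; x₃ = 121.64 − 0.2·3427.92 = -563.944
E′(x) at (-563.944) = -15768.432

-15768.432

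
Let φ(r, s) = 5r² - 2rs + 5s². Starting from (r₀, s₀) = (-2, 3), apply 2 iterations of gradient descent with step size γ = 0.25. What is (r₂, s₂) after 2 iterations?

(-9.5, 10.5)

∇φ = (10r - 2s, -2r + 10s)
Step 1: at (-2, 3), ∇φ = (-26, 34) → (-2, 3) − 0.25·(-26, 34) = (4.5, -5.5)
Step 2: at (4.5, -5.5), ∇φ = (56, -64) → (4.5, -5.5) − 0.25·(56, -64) = (-9.5, 10.5)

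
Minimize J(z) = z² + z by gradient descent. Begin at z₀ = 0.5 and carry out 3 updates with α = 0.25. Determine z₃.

-0.375

J′(z) = 2z + 1
z₁ = 0.5 − 0.25·2 = 0
z₂ = 0 − 0.25·1 = -0.25
z₃ = -0.25 − 0.25·0.5 = -0.375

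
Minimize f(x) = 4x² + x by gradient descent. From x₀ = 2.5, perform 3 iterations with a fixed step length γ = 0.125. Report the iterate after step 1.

f′(x) = 8x + 1
Step 1: f′(2.5) = 21; x₁ = 2.5 − 0.125·21 = -0.125

-0.125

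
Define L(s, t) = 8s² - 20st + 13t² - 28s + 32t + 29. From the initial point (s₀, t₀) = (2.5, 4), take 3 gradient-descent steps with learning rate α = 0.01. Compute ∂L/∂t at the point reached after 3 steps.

∇L = (16s - 20t - 28, -20s + 26t + 32)
Step 1: at (2.5, 4), ∇L = (-68, 86) → (2.5, 4) − 0.01·(-68, 86) = (3.18, 3.14)
Step 2: at (3.18, 3.14), ∇L = (-39.92, 50.04) → (3.18, 3.14) − 0.01·(-39.92, 50.04) = (3.5792, 2.6396)
Step 3: at (3.5792, 2.6396), ∇L = (-23.5248, 29.0456) → (3.5792, 2.6396) − 0.01·(-23.5248, 29.0456) = (3.814448, 2.349144)
∂L/∂t at (3.814448, 2.349144) = 16.788784

16.788784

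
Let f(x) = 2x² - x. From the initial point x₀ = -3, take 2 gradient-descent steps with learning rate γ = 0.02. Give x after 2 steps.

-2.5008

f′(x) = 4x - 1
x₁ = -3 − 0.02·(-13) = -2.74
x₂ = -2.74 − 0.02·(-11.96) = -2.5008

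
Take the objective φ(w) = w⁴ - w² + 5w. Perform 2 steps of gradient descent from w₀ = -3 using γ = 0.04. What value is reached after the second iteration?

φ′(w) = 4w³ - 2w + 5
Step 1: φ′(-3) = -97; w₁ = -3 − 0.04·(-97) = 0.88
Step 2: φ′(0.88) = 5.965888; w₂ = 0.88 − 0.04·5.965888 = 0.64136448

0.64136448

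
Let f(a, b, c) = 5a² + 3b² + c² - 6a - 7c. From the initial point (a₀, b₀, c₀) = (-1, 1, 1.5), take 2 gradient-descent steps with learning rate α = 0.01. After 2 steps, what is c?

∇f = (10a - 6, 6b, 2c - 7)
Step 1: at (-1, 1, 1.5), ∇f = (-16, 6, -4) → (-1, 1, 1.5) − 0.01·(-16, 6, -4) = (-0.84, 0.94, 1.54)
Step 2: at (-0.84, 0.94, 1.54), ∇f = (-14.4, 5.64, -3.92) → (-0.84, 0.94, 1.54) − 0.01·(-14.4, 5.64, -3.92) = (-0.696, 0.8836, 1.5792)
c = 1.5792

1.5792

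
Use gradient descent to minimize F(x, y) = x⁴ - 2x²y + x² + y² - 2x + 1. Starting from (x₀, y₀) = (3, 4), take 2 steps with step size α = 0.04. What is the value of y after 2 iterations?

∇F = (4x³ - 4xy + 2x - 2, -2x² + 2y)
(x₁, y₁) = (3, 4) − 0.04·(64, -10) = (0.44, 4.4)
(x₂, y₂) = (0.44, 4.4) − 0.04·(-8.523264, 8.4128) = (0.78093056, 4.063488)
y = 4.063488

4.063488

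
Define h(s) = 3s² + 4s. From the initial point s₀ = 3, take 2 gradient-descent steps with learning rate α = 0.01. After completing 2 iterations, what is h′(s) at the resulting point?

19.4392

h′(s) = 6s + 4
s₁ = 3 − 0.01·22 = 2.78
s₂ = 2.78 − 0.01·20.68 = 2.5732
h′(s) at (2.5732) = 19.4392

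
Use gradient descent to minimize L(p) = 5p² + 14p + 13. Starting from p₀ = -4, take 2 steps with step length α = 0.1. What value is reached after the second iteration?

L′(p) = 10p + 14
Step 1: L′(-4) = -26; p₁ = -4 − 0.1·(-26) = -1.4
Step 2: L′(-1.4) = 0; p₂ = -1.4 − 0.1·0 = -1.4

-1.4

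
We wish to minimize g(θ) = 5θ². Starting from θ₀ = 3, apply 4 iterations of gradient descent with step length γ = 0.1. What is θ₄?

g′(θ) = 10θ
θ₁ = 3 − 0.1·30 = 0
θ₂ = 0 − 0.1·0 = 0
θ₃ = 0 − 0.1·0 = 0
θ₄ = 0 − 0.1·0 = 0

0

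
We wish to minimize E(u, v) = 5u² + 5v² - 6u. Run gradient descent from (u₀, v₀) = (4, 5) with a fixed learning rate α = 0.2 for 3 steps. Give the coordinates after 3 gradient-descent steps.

(-2.8, -5)

∇E = (10u - 6, 10v)
Step 1: at (4, 5), ∇E = (34, 50) → (4, 5) − 0.2·(34, 50) = (-2.8, -5)
Step 2: at (-2.8, -5), ∇E = (-34, -50) → (-2.8, -5) − 0.2·(-34, -50) = (4, 5)
Step 3: at (4, 5), ∇E = (34, 50) → (4, 5) − 0.2·(34, 50) = (-2.8, -5)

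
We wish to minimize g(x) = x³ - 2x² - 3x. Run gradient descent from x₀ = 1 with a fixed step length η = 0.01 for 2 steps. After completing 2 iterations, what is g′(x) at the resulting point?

-3.822900882688

g′(x) = 3x² - 4x - 3
Step 1: g′(1) = -4; x₁ = 1 − 0.01·(-4) = 1.04
Step 2: g′(1.04) = -3.9152; x₂ = 1.04 − 0.01·(-3.9152) = 1.079152
g′(x) at (1.079152) = -3.822900882688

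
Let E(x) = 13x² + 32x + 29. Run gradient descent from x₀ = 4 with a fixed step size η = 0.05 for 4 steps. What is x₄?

-1.1884

E′(x) = 26x + 32
x₁ = 4 − 0.05·136 = -2.8
x₂ = -2.8 − 0.05·(-40.8) = -0.76
x₃ = -0.76 − 0.05·12.24 = -1.372
x₄ = -1.372 − 0.05·(-3.672) = -1.1884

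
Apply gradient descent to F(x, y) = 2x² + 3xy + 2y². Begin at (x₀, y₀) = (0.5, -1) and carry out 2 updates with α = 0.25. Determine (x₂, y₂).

(0.28125, -0.5625)

∇F = (4x + 3y, 3x + 4y)
(x₁, y₁) = (0.5, -1) − 0.25·(-1, -2.5) = (0.75, -0.375)
(x₂, y₂) = (0.75, -0.375) − 0.25·(1.875, 0.75) = (0.28125, -0.5625)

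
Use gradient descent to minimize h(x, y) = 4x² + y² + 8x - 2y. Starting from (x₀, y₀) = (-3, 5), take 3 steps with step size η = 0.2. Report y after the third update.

∇h = (8x + 8, 2y - 2)
(x₁, y₁) = (-3, 5) − 0.2·(-16, 8) = (0.2, 3.4)
(x₂, y₂) = (0.2, 3.4) − 0.2·(9.6, 4.8) = (-1.72, 2.44)
(x₃, y₃) = (-1.72, 2.44) − 0.2·(-5.76, 2.88) = (-0.568, 1.864)
y = 1.864

1.864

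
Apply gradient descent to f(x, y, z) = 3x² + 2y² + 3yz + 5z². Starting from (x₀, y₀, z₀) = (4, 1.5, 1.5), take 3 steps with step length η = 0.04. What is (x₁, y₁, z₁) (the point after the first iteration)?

(3.04, 1.08, 0.72)

∇f = (6x, 4y + 3z, 3y + 10z)
(x₁, y₁, z₁) = (4, 1.5, 1.5) − 0.04·(24, 10.5, 19.5) = (3.04, 1.08, 0.72)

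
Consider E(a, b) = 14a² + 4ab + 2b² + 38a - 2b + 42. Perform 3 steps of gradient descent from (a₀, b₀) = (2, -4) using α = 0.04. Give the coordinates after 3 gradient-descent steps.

∇E = (28a + 4b + 38, 4a + 4b - 2)
(a₁, b₁) = (2, -4) − 0.04·(78, -10) = (-1.12, -3.6)
(a₂, b₂) = (-1.12, -3.6) − 0.04·(-7.76, -20.88) = (-0.8096, -2.7648)
(a₃, b₃) = (-0.8096, -2.7648) − 0.04·(4.272, -16.2976) = (-0.98048, -2.112896)

(-0.98048, -2.112896)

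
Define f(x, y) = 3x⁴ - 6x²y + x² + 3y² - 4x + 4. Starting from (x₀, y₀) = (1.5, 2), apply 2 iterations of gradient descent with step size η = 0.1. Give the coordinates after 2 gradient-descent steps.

(2.46195, 1.6535)

∇f = (12x³ - 12xy + 2x - 4, -6x² + 6y)
Step 1: at (1.5, 2), ∇f = (3.5, -1.5) → (1.5, 2) − 0.1·(3.5, -1.5) = (1.15, 2.15)
Step 2: at (1.15, 2.15), ∇f = (-13.1195, 4.965) → (1.15, 2.15) − 0.1·(-13.1195, 4.965) = (2.46195, 1.6535)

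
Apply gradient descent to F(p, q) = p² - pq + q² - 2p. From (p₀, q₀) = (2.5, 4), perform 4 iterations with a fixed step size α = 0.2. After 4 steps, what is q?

∇F = (2p - q - 2, -p + 2q)
(p₁, q₁) = (2.5, 4) − 0.2·(-1, 5.5) = (2.7, 2.9)
(p₂, q₂) = (2.7, 2.9) − 0.2·(0.5, 3.1) = (2.6, 2.28)
(p₃, q₃) = (2.6, 2.28) − 0.2·(0.92, 1.96) = (2.416, 1.888)
(p₄, q₄) = (2.416, 1.888) − 0.2·(0.944, 1.36) = (2.2272, 1.616)
q = 1.616

1.616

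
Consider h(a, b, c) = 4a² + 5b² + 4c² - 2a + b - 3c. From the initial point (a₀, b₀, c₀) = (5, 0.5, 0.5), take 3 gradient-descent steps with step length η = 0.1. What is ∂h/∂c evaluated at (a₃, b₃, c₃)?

0.008

∇h = (8a - 2, 10b + 1, 8c - 3)
Step 1: at (5, 0.5, 0.5), ∇h = (38, 6, 1) → (5, 0.5, 0.5) − 0.1·(38, 6, 1) = (1.2, -0.1, 0.4)
Step 2: at (1.2, -0.1, 0.4), ∇h = (7.6, 0, 0.2) → (1.2, -0.1, 0.4) − 0.1·(7.6, 0, 0.2) = (0.44, -0.1, 0.38)
Step 3: at (0.44, -0.1, 0.38), ∇h = (1.52, 0, 0.04) → (0.44, -0.1, 0.38) − 0.1·(1.52, 0, 0.04) = (0.288, -0.1, 0.376)
∂h/∂c at (0.288, -0.1, 0.376) = 0.008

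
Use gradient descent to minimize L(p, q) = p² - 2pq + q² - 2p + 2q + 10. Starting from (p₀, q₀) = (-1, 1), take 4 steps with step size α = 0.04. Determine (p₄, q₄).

∇L = (2p - 2q - 2, -2p + 2q + 2)
(p₁, q₁) = (-1, 1) − 0.04·(-6, 6) = (-0.76, 0.76)
(p₂, q₂) = (-0.76, 0.76) − 0.04·(-5.04, 5.04) = (-0.5584, 0.5584)
(p₃, q₃) = (-0.5584, 0.5584) − 0.04·(-4.2336, 4.2336) = (-0.389056, 0.389056)
(p₄, q₄) = (-0.389056, 0.389056) − 0.04·(-3.556224, 3.556224) = (-0.24680704, 0.24680704)

(-0.24680704, 0.24680704)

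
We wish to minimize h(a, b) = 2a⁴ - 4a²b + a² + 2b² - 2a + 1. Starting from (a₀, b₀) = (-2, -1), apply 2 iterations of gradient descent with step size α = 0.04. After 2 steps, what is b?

∇h = (8a³ - 8ab + 2a - 2, -4a² + 4b)
Step 1: at (-2, -1), ∇h = (-86, -20) → (-2, -1) − 0.04·(-86, -20) = (1.44, -0.2)
Step 2: at (1.44, -0.2), ∇h = (27.071872, -9.0944) → (1.44, -0.2) − 0.04·(27.071872, -9.0944) = (0.35712512, 0.163776)
b = 0.163776

0.163776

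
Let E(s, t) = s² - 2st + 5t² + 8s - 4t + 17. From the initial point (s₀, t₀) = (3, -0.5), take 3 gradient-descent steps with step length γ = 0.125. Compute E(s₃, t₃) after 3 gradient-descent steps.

11.42578125

∇E = (2s - 2t + 8, -2s + 10t - 4)
(s₁, t₁) = (3, -0.5) − 0.125·(15, -15) = (1.125, 1.375)
(s₂, t₂) = (1.125, 1.375) − 0.125·(7.5, 7.5) = (0.1875, 0.4375)
(s₃, t₃) = (0.1875, 0.4375) − 0.125·(7.5, 0) = (-0.75, 0.4375)
E(-0.75, 0.4375) = 11.42578125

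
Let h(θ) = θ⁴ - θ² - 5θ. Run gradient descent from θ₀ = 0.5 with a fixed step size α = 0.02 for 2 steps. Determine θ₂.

h′(θ) = 4θ³ - 2θ - 5
Step 1: h′(0.5) = -5.5; θ₁ = 0.5 − 0.02·(-5.5) = 0.61
Step 2: h′(0.61) = -5.312076; θ₂ = 0.61 − 0.02·(-5.312076) = 0.71624152

0.71624152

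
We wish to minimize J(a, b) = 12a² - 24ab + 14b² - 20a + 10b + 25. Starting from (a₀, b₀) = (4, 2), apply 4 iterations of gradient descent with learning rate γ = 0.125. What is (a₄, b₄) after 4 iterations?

(428.1875, -459.15625)

∇J = (24a - 24b - 20, -24a + 28b + 10)
(a₁, b₁) = (4, 2) − 0.125·(28, -30) = (0.5, 5.75)
(a₂, b₂) = (0.5, 5.75) − 0.125·(-146, 159) = (18.75, -14.125)
(a₃, b₃) = (18.75, -14.125) − 0.125·(769, -835.5) = (-77.375, 90.3125)
(a₄, b₄) = (-77.375, 90.3125) − 0.125·(-4044.5, 4395.75) = (428.1875, -459.15625)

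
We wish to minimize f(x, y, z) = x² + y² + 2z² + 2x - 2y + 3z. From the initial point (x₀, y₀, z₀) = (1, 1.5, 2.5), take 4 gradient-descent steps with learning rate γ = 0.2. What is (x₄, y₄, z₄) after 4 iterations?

(-0.7408, 1.0648, -0.7448)

∇f = (2x + 2, 2y - 2, 4z + 3)
(x₁, y₁, z₁) = (1, 1.5, 2.5) − 0.2·(4, 1, 13) = (0.2, 1.3, -0.1)
(x₂, y₂, z₂) = (0.2, 1.3, -0.1) − 0.2·(2.4, 0.6, 2.6) = (-0.28, 1.18, -0.62)
(x₃, y₃, z₃) = (-0.28, 1.18, -0.62) − 0.2·(1.44, 0.36, 0.52) = (-0.568, 1.108, -0.724)
(x₄, y₄, z₄) = (-0.568, 1.108, -0.724) − 0.2·(0.864, 0.216, 0.104) = (-0.7408, 1.0648, -0.7448)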